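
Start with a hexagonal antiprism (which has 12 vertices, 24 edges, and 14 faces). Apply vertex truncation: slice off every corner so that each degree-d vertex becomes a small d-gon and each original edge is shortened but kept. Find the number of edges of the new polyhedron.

Truncation replaces each original edge-end by a new vertex, so V′ = 2E = 48.
Each original edge survives, and each old vertex of degree d contributes d new edges; summing degrees gives Σd = 2E, so E′ = E + 2E = 3E = 72.
Each original face survives and each original vertex becomes one new face: F′ = F + V = 26.

72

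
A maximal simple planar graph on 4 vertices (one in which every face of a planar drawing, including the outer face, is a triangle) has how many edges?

6

In a plane triangulation 3F = 2E and V − E + F = 2, so E = 3V − 6 = 3·4 − 6 = 6.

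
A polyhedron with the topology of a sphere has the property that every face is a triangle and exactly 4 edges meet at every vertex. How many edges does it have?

Each face has 3 edges and each edge borders two faces, so 2E = 3F.
Each vertex has degree 4, so 4V = 2E and hence V = 3F/4.
Euler: V − E + F = 2 ⇒ (3F/4) − (3F/2) + F = 2.
Multiply by 8: (6 − 12 + 8)F = 16, i.e. 2F = 16.
So F = 8, E = 3·8/2 = 12, V = 3·8/4 = 6.

12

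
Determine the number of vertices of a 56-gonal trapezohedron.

The n-trapezohedron (dual of the n-antiprism) has V = 2·56 + 2 = 114, E = 4·56 = 224, F = 2·56 = 112.

114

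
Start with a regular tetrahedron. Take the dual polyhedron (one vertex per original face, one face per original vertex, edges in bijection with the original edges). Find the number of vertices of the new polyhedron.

4

The base solid has V = 4, E = 6, F = 4.
The dual swaps V and F and preserves E: V′ = F = 4, E′ = E = 6, F′ = V = 4.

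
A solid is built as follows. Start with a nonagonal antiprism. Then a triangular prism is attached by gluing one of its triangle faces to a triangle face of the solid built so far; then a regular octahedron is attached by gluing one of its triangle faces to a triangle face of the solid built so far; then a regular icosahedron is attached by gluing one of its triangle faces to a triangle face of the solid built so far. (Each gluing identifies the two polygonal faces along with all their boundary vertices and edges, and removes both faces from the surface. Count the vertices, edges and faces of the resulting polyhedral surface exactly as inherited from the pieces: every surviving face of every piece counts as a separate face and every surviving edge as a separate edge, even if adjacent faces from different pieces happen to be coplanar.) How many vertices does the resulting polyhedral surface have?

A nonagonal antiprism: V=18, E=36, F=20.
Attach a triangular prism (V=6, E=9, F=5) along a 3-gon: merge 3 vertices and 3 edges, delete both glued faces → V=21, E=42, F=23.
Attach a regular octahedron (V=6, E=12, F=8) along a 3-gon: merge 3 vertices and 3 edges, delete both glued faces → V=24, E=51, F=29.
Attach a regular icosahedron (V=12, E=30, F=20) along a 3-gon: merge 3 vertices and 3 edges, delete both glued faces → V=33, E=78, F=47.
Check: V − E + F = 33 − 78 + 47 = 2.

33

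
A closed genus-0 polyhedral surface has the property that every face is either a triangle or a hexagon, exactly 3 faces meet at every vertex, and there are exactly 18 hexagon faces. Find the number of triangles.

4

Let x be the number of triangles; then F = 18 + x.
Edge–face incidences: 2E = 6·18 + 3·x = 108 + 3x.
Every vertex has degree 3, so 3V = 2E.
Euler: V − E + F = 2 ⇒ (2E)/3 − E + (18 + x) = 2.
Multiply by 6: 2·(2E) − 3·(2E) + 6·(18 + x) = 12, i.e. 108 + 6x − (108 + 3x) = 12.
Collecting terms: 3x = 12, so x = 4.
Then 2E = 108 + 3·4 = 120, so E = 60, V = 2E/3 = 40, F = 18 + 4 = 22.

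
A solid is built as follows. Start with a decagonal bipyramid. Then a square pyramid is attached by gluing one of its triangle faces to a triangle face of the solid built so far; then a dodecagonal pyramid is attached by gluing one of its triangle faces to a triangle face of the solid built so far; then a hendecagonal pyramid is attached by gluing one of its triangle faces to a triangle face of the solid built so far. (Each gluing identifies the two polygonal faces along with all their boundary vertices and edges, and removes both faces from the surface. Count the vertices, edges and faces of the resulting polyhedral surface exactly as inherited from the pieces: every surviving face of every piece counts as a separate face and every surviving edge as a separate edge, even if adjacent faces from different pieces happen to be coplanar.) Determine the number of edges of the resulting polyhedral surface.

75

A decagonal bipyramid: V=12, E=30, F=20.
Attach a square pyramid (V=5, E=8, F=5) along a 3-gon: merge 3 vertices and 3 edges, delete both glued faces → V=14, E=35, F=23.
Attach a dodecagonal pyramid (V=13, E=24, F=13) along a 3-gon: merge 3 vertices and 3 edges, delete both glued faces → V=24, E=56, F=34.
Attach a hendecagonal pyramid (V=12, E=22, F=12) along a 3-gon: merge 3 vertices and 3 edges, delete both glued faces → V=33, E=75, F=44.
Check: V − E + F = 33 − 75 + 44 = 2.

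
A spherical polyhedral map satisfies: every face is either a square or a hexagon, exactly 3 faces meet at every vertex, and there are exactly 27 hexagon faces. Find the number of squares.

Let x be the number of squares; then F = 27 + x.
Edge–face incidences: 2E = 6·27 + 4·x = 162 + 4x.
Every vertex has degree 3, so 3V = 2E.
Euler: V − E + F = 2 ⇒ (2E)/3 − E + (27 + x) = 2.
Multiply by 6: 2·(2E) − 3·(2E) + 6·(27 + x) = 12, i.e. 162 + 6x − (162 + 4x) = 12.
Collecting terms: 2x = 12, so x = 6.
Then 2E = 162 + 4·6 = 186, so E = 93, V = 2E/3 = 62, F = 27 + 6 = 33.

6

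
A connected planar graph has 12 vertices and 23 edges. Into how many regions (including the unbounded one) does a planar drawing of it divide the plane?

13

Euler's formula for a connected plane graph: V − E + F = 2, so F = 2 − 12 + 23 = 13.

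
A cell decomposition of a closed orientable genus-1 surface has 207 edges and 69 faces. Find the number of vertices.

138

For a closed orientable surface of genus 1, χ = 2 − 2·1 = 0.
V = 0 + E − F = 0 + 207 − 69 = 138.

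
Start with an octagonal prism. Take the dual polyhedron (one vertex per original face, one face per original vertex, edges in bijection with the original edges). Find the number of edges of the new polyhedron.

The base solid has V = 16, E = 24, F = 10.
The dual swaps V and F and preserves E: V′ = F = 10, E′ = E = 24, F′ = V = 16.

24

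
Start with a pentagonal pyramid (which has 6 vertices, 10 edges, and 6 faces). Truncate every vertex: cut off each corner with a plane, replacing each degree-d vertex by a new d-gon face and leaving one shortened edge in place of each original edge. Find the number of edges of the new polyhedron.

Truncation replaces each original edge-end by a new vertex, so V′ = 2E = 20.
Each original edge survives, and each old vertex of degree d contributes d new edges; summing degrees gives Σd = 2E, so E′ = E + 2E = 3E = 30.
Each original face survives and each original vertex becomes one new face: F′ = F + V = 12.

30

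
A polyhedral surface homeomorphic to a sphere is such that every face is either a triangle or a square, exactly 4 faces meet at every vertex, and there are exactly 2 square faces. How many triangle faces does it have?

Let x be the number of triangles; then F = 2 + x.
Edge–face incidences: 2E = 4·2 + 3·x = 8 + 3x.
Every vertex has degree 4, so 4V = 2E.
Euler: V − E + F = 2 ⇒ (2E)/4 − E + (2 + x) = 2.
Multiply by 8: 2·(2E) − 4·(2E) + 8·(2 + x) = 16, i.e. 16 + 8x − 2·(8 + 3x) = 16.
Collecting terms: 2x = 16, so x = 8.
Then 2E = 8 + 3·8 = 32, so E = 16, V = 2E/4 = 8, F = 2 + 8 = 10.

8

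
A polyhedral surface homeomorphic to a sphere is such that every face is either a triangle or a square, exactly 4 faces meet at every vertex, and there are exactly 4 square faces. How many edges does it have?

Let x be the number of triangles; then F = 4 + x.
Edge–face incidences: 2E = 4·4 + 3·x = 16 + 3x.
Every vertex has degree 4, so 4V = 2E.
Euler: V − E + F = 2 ⇒ (2E)/4 − E + (4 + x) = 2.
Multiply by 8: 2·(2E) − 4·(2E) + 8·(4 + x) = 16, i.e. 32 + 8x − 2·(16 + 3x) = 16.
Collecting terms: 2x = 16, so x = 8.
Then 2E = 16 + 3·8 = 40, so E = 20, V = 2E/4 = 10, F = 4 + 8 = 12.

20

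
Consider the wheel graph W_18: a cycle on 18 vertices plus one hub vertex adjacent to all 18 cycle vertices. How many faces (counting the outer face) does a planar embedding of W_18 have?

19

W_18 has V = 18 + 1 = 19 vertices and E = 2·18 = 36 edges.
By Euler's formula F = 2 − V + E = 2 − 19 + 36 = 19.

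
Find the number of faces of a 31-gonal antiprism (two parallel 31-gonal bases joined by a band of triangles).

64

An antiprism on an n-gon has two n-gon caps and 2n triangles: V = 2·31 = 62, E = 4·31 = 124, F = 2·31 + 2 = 64.
Check: V − E + F = 62 − 124 + 64 = 2.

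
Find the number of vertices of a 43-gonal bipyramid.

A bipyramid over an n-gon has 2n triangular faces and n + 2 vertices: V = 43 + 2 = 45, E = 3·43 = 129, F = 2·43 = 86.

45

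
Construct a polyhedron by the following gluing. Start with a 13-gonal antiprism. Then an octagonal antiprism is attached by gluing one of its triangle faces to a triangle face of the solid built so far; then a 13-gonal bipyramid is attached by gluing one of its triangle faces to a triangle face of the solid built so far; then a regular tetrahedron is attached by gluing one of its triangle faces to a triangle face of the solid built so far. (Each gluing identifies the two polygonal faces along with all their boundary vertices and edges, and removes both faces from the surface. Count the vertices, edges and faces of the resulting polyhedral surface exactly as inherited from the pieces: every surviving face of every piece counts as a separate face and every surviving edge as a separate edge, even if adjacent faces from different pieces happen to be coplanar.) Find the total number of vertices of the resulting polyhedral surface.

A 13-gonal antiprism: V=26, E=52, F=28.
Attach an octagonal antiprism (V=16, E=32, F=18) along a 3-gon: merge 3 vertices and 3 edges, delete both glued faces → V=39, E=81, F=44.
Attach a 13-gonal bipyramid (V=15, E=39, F=26) along a 3-gon: merge 3 vertices and 3 edges, delete both glued faces → V=51, E=117, F=68.
Attach a regular tetrahedron (V=4, E=6, F=4) along a 3-gon: merge 3 vertices and 3 edges, delete both glued faces → V=52, E=120, F=70.
Check: V − E + F = 52 − 120 + 70 = 2.

52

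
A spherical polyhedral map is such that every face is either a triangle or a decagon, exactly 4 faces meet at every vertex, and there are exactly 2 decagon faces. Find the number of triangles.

Let x be the number of triangles; then F = 2 + x.
Edge–face incidences: 2E = 10·2 + 3·x = 20 + 3x.
Every vertex has degree 4, so 4V = 2E.
Euler: V − E + F = 2 ⇒ (2E)/4 − E + (2 + x) = 2.
Multiply by 8: 2·(2E) − 4·(2E) + 8·(2 + x) = 16, i.e. 16 + 8x − 2·(20 + 3x) = 16.
Collecting terms: 2x − 24 = 16, so 2x = 40, so x = 20.
Then 2E = 20 + 3·20 = 80, so E = 40, V = 2E/4 = 20, F = 2 + 20 = 22.

20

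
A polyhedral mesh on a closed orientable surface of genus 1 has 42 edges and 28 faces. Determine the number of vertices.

14

For a closed orientable surface of genus 1, χ = 2 − 2·1 = 0.
V = 0 + E − F = 0 + 42 − 28 = 14.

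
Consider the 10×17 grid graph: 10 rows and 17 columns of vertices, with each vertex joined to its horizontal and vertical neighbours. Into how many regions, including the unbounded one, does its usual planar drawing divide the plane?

145

The grid has V = 10·17 = 170 vertices and E = 10·16 + 17·9 = 313 edges.
F = 2 − V + E = 2 − 170 + 313 = 145.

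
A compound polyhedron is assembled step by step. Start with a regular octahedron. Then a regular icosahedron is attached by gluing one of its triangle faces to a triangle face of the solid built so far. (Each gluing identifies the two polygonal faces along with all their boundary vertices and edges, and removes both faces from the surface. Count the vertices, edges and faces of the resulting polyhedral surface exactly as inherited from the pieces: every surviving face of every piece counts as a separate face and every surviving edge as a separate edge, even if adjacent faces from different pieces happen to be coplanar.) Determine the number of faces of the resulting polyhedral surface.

26

A regular octahedron: V=6, E=12, F=8.
Attach a regular icosahedron (V=12, E=30, F=20) along a 3-gon: merge 3 vertices and 3 edges, delete both glued faces → V=15, E=39, F=26.
Check: V − E + F = 15 − 39 + 26 = 2.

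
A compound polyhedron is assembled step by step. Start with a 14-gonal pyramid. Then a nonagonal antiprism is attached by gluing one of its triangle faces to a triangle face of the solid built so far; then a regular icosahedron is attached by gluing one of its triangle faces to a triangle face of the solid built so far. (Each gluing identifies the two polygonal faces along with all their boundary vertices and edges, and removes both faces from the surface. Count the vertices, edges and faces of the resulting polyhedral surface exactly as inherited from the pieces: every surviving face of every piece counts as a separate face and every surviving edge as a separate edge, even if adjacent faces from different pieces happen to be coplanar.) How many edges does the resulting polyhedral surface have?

A 14-gonal pyramid: V=15, E=28, F=15.
Attach a nonagonal antiprism (V=18, E=36, F=20) along a 3-gon: merge 3 vertices and 3 edges, delete both glued faces → V=30, E=61, F=33.
Attach a regular icosahedron (V=12, E=30, F=20) along a 3-gon: merge 3 vertices and 3 edges, delete both glued faces → V=39, E=88, F=51.
Check: V − E + F = 39 − 88 + 51 = 2.

88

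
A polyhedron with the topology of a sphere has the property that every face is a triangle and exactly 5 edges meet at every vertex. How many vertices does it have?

Each face has 3 edges and each edge borders two faces, so 2E = 3F.
Each vertex has degree 5, so 5V = 2E and hence V = 3F/5.
Euler: V − E + F = 2 ⇒ (3F/5) − (3F/2) + F = 2.
Multiply by 10: (6 − 15 + 10)F = 20, i.e. 1F = 20.
So F = 20, E = 3·20/2 = 30, V = 3·20/5 = 12.

12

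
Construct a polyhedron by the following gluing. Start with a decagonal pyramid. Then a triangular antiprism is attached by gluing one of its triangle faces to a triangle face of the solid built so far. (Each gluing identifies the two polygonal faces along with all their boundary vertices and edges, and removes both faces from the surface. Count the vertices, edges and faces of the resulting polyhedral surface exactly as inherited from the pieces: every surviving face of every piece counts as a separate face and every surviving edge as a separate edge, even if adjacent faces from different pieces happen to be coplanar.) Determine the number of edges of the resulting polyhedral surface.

A decagonal pyramid: V=11, E=20, F=11.
Attach a triangular antiprism (V=6, E=12, F=8) along a 3-gon: merge 3 vertices and 3 edges, delete both glued faces → V=14, E=29, F=17.
Check: V − E + F = 14 − 29 + 17 = 2.

29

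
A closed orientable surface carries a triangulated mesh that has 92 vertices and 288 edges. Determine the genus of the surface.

Every face is a triangle and each edge borders two faces, so 3F = 2·288, giving F = 192.
χ = V − E + F = 92 − 288 + 192 = -4.
For a closed orientable surface χ = 2 − 2g, so g = (2 − (-4))/2 = 3.

3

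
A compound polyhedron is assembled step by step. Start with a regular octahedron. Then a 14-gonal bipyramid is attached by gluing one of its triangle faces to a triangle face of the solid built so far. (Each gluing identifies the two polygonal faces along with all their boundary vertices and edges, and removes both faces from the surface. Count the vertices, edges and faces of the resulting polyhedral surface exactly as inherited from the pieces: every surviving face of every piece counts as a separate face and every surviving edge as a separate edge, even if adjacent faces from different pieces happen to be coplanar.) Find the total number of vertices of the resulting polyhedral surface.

A regular octahedron: V=6, E=12, F=8.
Attach a 14-gonal bipyramid (V=16, E=42, F=28) along a 3-gon: merge 3 vertices and 3 edges, delete both glued faces → V=19, E=51, F=34.
Check: V − E + F = 19 − 51 + 34 = 2.

19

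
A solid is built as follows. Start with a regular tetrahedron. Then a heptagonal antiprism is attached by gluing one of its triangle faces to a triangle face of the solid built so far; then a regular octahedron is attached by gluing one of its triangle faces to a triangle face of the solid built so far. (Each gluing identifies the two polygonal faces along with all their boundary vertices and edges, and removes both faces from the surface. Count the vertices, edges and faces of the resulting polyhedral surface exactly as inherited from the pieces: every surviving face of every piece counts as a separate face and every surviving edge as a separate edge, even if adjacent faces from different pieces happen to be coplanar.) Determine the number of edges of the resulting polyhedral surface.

40

A regular tetrahedron: V=4, E=6, F=4.
Attach a heptagonal antiprism (V=14, E=28, F=16) along a 3-gon: merge 3 vertices and 3 edges, delete both glued faces → V=15, E=31, F=18.
Attach a regular octahedron (V=6, E=12, F=8) along a 3-gon: merge 3 vertices and 3 edges, delete both glued faces → V=18, E=40, F=24.
Check: V − E + F = 18 − 40 + 24 = 2.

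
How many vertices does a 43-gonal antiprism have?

An antiprism on an n-gon has two n-gon caps and 2n triangles: V = 2·43 = 86, E = 4·43 = 172, F = 2·43 + 2 = 88.

86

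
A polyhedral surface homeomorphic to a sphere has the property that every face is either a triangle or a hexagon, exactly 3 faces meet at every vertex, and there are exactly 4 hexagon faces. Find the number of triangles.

Let x be the number of triangles; then F = 4 + x.
Edge–face incidences: 2E = 6·4 + 3·x = 24 + 3x.
Every vertex has degree 3, so 3V = 2E.
Euler: V − E + F = 2 ⇒ (2E)/3 − E + (4 + x) = 2.
Multiply by 6: 2·(2E) − 3·(2E) + 6·(4 + x) = 12, i.e. 24 + 6x − (24 + 3x) = 12.
Collecting terms: 3x = 12, so x = 4.
Then 2E = 24 + 3·4 = 36, so E = 18, V = 2E/3 = 12, F = 4 + 4 = 8.

4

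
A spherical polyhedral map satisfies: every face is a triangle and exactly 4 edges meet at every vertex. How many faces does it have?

Each face has 3 edges and each edge borders two faces, so 2E = 3F.
Each vertex has degree 4, so 4V = 2E and hence V = 3F/4.
Euler: V − E + F = 2 ⇒ (3F/4) − (3F/2) + F = 2.
Multiply by 8: (6 − 12 + 8)F = 16, i.e. 2F = 16.
So F = 8, E = 3·8/2 = 12, V = 3·8/4 = 6.

8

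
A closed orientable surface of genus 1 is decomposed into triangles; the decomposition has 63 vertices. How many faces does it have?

χ = 2 − 2·1 = 0, and every face is a triangle so 3F = 2E.
V − E + F = 0 with E = 3F/2 gives 63 − (3/2 − 1)·F = 0, so F = 126 and E = 189.

126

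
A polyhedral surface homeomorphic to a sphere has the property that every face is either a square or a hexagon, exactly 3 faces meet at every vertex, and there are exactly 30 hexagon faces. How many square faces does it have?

Let x be the number of squares; then F = 30 + x.
Edge–face incidences: 2E = 6·30 + 4·x = 180 + 4x.
Every vertex has degree 3, so 3V = 2E.
Euler: V − E + F = 2 ⇒ (2E)/3 − E + (30 + x) = 2.
Multiply by 6: 2·(2E) − 3·(2E) + 6·(30 + x) = 12, i.e. 180 + 6x − (180 + 4x) = 12.
Collecting terms: 2x = 12, so x = 6.
Then 2E = 180 + 4·6 = 204, so E = 102, V = 2E/3 = 68, F = 30 + 6 = 36.

6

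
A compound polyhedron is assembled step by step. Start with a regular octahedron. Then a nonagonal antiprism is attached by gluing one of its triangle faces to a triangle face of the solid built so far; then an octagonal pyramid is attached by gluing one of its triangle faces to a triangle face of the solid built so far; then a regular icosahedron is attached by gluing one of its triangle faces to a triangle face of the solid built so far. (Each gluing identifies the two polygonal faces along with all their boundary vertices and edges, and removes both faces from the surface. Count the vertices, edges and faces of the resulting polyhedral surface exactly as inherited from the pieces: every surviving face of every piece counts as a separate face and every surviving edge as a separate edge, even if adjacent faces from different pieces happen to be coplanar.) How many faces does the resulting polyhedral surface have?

51

A regular octahedron: V=6, E=12, F=8.
Attach a nonagonal antiprism (V=18, E=36, F=20) along a 3-gon: merge 3 vertices and 3 edges, delete both glued faces → V=21, E=45, F=26.
Attach an octagonal pyramid (V=9, E=16, F=9) along a 3-gon: merge 3 vertices and 3 edges, delete both glued faces → V=27, E=58, F=33.
Attach a regular icosahedron (V=12, E=30, F=20) along a 3-gon: merge 3 vertices and 3 edges, delete both glued faces → V=36, E=85, F=51.
Check: V − E + F = 36 − 85 + 51 = 2.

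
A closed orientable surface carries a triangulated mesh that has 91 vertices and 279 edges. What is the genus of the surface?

Every face is a triangle and each edge borders two faces, so 3F = 2·279, giving F = 186.
χ = V − E + F = 91 − 279 + 186 = -2.
For a closed orientable surface χ = 2 − 2g, so g = (2 − (-2))/2 = 2.

2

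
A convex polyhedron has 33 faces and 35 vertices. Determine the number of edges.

Here V − E + F = 2.
E = V + F − (2) = 35 + 33 − (2) = 66.

66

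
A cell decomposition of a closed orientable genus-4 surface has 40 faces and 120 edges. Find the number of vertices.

For a closed orientable surface of genus 4, χ = 2 − 2·4 = -6.
V = -6 + E − F = -6 + 120 − 40 = 74.

74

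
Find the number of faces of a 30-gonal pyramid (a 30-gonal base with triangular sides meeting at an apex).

A pyramid on an n-gon base has one n-gon and n triangles: V = 30 + 1 = 31, E = 2·30 = 60, F = 30 + 1 = 31.

31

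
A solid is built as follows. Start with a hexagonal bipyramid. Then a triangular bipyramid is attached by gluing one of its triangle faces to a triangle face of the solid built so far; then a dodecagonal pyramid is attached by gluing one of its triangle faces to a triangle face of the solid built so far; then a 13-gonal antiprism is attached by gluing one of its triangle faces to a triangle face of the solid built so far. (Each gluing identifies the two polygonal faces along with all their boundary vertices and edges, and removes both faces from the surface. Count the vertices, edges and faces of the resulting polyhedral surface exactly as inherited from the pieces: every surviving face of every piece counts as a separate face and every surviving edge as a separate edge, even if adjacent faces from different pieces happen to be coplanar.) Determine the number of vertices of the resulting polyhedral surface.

A hexagonal bipyramid: V=8, E=18, F=12.
Attach a triangular bipyramid (V=5, E=9, F=6) along a 3-gon: merge 3 vertices and 3 edges, delete both glued faces → V=10, E=24, F=16.
Attach a dodecagonal pyramid (V=13, E=24, F=13) along a 3-gon: merge 3 vertices and 3 edges, delete both glued faces → V=20, E=45, F=27.
Attach a 13-gonal antiprism (V=26, E=52, F=28) along a 3-gon: merge 3 vertices and 3 edges, delete both glued faces → V=43, E=94, F=53.
Check: V − E + F = 43 − 94 + 53 = 2.

43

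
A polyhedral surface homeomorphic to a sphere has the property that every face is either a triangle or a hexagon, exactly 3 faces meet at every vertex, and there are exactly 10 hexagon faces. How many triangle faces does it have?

4

Let x be the number of triangles; then F = 10 + x.
Edge–face incidences: 2E = 6·10 + 3·x = 60 + 3x.
Every vertex has degree 3, so 3V = 2E.
Euler: V − E + F = 2 ⇒ (2E)/3 − E + (10 + x) = 2.
Multiply by 6: 2·(2E) − 3·(2E) + 6·(10 + x) = 12, i.e. 60 + 6x − (60 + 3x) = 12.
Collecting terms: 3x = 12, so x = 4.
Then 2E = 60 + 3·4 = 72, so E = 36, V = 2E/3 = 24, F = 10 + 4 = 14.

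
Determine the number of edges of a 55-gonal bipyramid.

165

A bipyramid over an n-gon has 2n triangular faces and n + 2 vertices: V = 55 + 2 = 57, E = 3·55 = 165, F = 2·55 = 110.
Check: V − E + F = 57 − 165 + 110 = 2.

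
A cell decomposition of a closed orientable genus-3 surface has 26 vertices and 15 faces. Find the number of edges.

45

For a closed orientable surface of genus 3, χ = 2 − 2·3 = -4.
E = V + F − (-4) = 26 + 15 − (-4) = 45.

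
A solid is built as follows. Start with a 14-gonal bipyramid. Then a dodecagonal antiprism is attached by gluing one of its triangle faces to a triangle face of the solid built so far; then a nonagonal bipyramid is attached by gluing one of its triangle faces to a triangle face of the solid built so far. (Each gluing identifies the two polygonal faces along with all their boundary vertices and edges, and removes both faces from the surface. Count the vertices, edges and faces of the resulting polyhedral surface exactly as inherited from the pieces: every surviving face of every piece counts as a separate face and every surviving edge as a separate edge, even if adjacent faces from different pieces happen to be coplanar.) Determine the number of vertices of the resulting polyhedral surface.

A 14-gonal bipyramid: V=16, E=42, F=28.
Attach a dodecagonal antiprism (V=24, E=48, F=26) along a 3-gon: merge 3 vertices and 3 edges, delete both glued faces → V=37, E=87, F=52.
Attach a nonagonal bipyramid (V=11, E=27, F=18) along a 3-gon: merge 3 vertices and 3 edges, delete both glued faces → V=45, E=111, F=68.
Check: V − E + F = 45 − 111 + 68 = 2.

45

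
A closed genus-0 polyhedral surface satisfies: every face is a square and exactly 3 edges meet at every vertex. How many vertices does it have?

8

Each face has 4 edges and each edge borders two faces, so 2E = 4F.
Each vertex has degree 3, so 3V = 2E and hence V = 4F/3.
Euler: V − E + F = 2 ⇒ (4F/3) − (4F/2) + F = 2.
Multiply by 6: (8 − 12 + 6)F = 12, i.e. 2F = 12.
So F = 6, E = 4·6/2 = 12, V = 4·6/3 = 8.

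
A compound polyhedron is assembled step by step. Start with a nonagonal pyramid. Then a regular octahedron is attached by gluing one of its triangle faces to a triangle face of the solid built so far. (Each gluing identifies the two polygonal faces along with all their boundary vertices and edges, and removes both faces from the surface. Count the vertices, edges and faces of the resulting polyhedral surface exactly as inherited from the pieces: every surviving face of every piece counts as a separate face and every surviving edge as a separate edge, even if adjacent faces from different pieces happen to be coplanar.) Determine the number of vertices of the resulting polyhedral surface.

13

A nonagonal pyramid: V=10, E=18, F=10.
Attach a regular octahedron (V=6, E=12, F=8) along a 3-gon: merge 3 vertices and 3 edges, delete both glued faces → V=13, E=27, F=16.
Check: V − E + F = 13 − 27 + 16 = 2.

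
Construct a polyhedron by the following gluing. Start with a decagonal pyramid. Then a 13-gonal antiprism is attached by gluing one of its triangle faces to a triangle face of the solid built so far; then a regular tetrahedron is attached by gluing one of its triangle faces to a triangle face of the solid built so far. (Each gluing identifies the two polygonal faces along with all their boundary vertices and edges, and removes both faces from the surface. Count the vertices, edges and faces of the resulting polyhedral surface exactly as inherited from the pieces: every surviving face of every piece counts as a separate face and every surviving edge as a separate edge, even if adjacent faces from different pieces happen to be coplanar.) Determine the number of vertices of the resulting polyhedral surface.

35

A decagonal pyramid: V=11, E=20, F=11.
Attach a 13-gonal antiprism (V=26, E=52, F=28) along a 3-gon: merge 3 vertices and 3 edges, delete both glued faces → V=34, E=69, F=37.
Attach a regular tetrahedron (V=4, E=6, F=4) along a 3-gon: merge 3 vertices and 3 edges, delete both glued faces → V=35, E=72, F=39.
Check: V − E + F = 35 − 72 + 39 = 2.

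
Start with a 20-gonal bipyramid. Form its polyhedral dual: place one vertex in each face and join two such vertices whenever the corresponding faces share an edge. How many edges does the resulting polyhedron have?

60

The base solid has V = 22, E = 60, F = 40.
The dual swaps V and F and preserves E: V′ = F = 40, E′ = E = 60, F′ = V = 22.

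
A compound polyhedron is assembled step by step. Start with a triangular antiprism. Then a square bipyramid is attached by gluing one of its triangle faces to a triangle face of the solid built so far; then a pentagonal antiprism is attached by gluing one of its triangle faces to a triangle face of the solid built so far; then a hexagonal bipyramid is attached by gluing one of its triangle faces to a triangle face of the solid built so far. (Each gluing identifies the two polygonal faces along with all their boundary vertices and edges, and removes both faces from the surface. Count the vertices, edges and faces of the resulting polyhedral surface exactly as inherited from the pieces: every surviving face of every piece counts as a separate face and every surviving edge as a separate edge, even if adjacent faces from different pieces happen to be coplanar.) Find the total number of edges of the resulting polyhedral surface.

53

A triangular antiprism: V=6, E=12, F=8.
Attach a square bipyramid (V=6, E=12, F=8) along a 3-gon: merge 3 vertices and 3 edges, delete both glued faces → V=9, E=21, F=14.
Attach a pentagonal antiprism (V=10, E=20, F=12) along a 3-gon: merge 3 vertices and 3 edges, delete both glued faces → V=16, E=38, F=24.
Attach a hexagonal bipyramid (V=8, E=18, F=12) along a 3-gon: merge 3 vertices and 3 edges, delete both glued faces → V=21, E=53, F=34.
Check: V − E + F = 21 − 53 + 34 = 2.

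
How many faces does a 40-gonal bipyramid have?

A bipyramid over an n-gon has 2n triangular faces and n + 2 vertices: V = 40 + 2 = 42, E = 3·40 = 120, F = 2·40 = 80.

80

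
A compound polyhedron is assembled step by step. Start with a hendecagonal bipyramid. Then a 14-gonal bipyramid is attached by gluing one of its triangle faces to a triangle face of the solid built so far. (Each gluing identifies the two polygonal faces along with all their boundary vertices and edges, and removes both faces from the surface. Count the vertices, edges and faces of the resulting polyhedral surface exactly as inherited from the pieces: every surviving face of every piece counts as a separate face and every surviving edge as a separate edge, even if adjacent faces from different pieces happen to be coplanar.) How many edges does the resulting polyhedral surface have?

A hendecagonal bipyramid: V=13, E=33, F=22.
Attach a 14-gonal bipyramid (V=16, E=42, F=28) along a 3-gon: merge 3 vertices and 3 edges, delete both glued faces → V=26, E=72, F=48.
Check: V − E + F = 26 − 72 + 48 = 2.

72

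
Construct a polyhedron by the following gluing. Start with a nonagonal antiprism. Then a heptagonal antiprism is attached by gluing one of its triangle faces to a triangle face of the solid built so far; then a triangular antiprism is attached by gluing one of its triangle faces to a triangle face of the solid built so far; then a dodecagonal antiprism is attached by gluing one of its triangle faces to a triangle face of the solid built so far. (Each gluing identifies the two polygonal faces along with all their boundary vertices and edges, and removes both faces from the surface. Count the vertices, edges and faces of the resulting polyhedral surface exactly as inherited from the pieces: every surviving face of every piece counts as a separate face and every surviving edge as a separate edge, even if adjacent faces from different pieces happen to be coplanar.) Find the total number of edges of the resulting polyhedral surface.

A nonagonal antiprism: V=18, E=36, F=20.
Attach a heptagonal antiprism (V=14, E=28, F=16) along a 3-gon: merge 3 vertices and 3 edges, delete both glued faces → V=29, E=61, F=34.
Attach a triangular antiprism (V=6, E=12, F=8) along a 3-gon: merge 3 vertices and 3 edges, delete both glued faces → V=32, E=70, F=40.
Attach a dodecagonal antiprism (V=24, E=48, F=26) along a 3-gon: merge 3 vertices and 3 edges, delete both glued faces → V=53, E=115, F=64.
Check: V − E + F = 53 − 115 + 64 = 2.

115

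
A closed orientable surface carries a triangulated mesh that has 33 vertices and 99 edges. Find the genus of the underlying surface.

Every face is a triangle and each edge borders two faces, so 3F = 2·99, giving F = 66.
χ = V − E + F = 33 − 99 + 66 = 0.
For a closed orientable surface χ = 2 − 2g, so g = (2 − (0))/2 = 1.

1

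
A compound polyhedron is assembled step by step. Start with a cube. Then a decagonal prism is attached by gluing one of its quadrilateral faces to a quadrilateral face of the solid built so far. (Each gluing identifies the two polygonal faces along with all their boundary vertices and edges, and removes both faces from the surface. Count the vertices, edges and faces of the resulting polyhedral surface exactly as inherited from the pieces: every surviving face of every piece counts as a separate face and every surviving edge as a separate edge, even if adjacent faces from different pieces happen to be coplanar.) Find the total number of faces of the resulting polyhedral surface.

16

A cube: V=8, E=12, F=6.
Attach a decagonal prism (V=20, E=30, F=12) along a 4-gon: merge 4 vertices and 4 edges, delete both glued faces → V=24, E=38, F=16.
Check: V − E + F = 24 − 38 + 16 = 2.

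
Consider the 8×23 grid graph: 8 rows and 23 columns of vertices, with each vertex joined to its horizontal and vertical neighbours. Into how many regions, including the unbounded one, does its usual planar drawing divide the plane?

The grid has V = 8·23 = 184 vertices and E = 8·22 + 23·7 = 337 edges.
F = 2 − V + E = 2 − 184 + 337 = 155.

155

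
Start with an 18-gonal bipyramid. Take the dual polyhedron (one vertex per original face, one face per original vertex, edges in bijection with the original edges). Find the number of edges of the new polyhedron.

The base solid has V = 20, E = 54, F = 36.
The dual swaps V and F and preserves E: V′ = F = 36, E′ = E = 54, F′ = V = 20.

54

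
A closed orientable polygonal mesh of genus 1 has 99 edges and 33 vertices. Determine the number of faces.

66

For a closed orientable surface of genus 1, χ = 2 − 2·1 = 0.
F = 0 − V + E = 0 − 33 + 99 = 66.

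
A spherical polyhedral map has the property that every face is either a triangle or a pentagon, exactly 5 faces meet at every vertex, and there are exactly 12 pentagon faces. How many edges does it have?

Let x be the number of triangles; then F = 12 + x.
Edge–face incidences: 2E = 5·12 + 3·x = 60 + 3x.
Every vertex has degree 5, so 5V = 2E.
Euler: V − E + F = 2 ⇒ (2E)/5 − E + (12 + x) = 2.
Multiply by 10: 2·(2E) − 5·(2E) + 10·(12 + x) = 20, i.e. 120 + 10x − 3·(60 + 3x) = 20.
Collecting terms: x − 60 = 20, so x = 80.
Then 2E = 60 + 3·80 = 300, so E = 150, V = 2E/5 = 60, F = 12 + 80 = 92.

150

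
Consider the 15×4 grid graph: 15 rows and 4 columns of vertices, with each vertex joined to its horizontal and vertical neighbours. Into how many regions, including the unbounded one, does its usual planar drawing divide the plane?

43

The grid has V = 15·4 = 60 vertices and E = 15·3 + 4·14 = 101 edges.
F = 2 − V + E = 2 − 60 + 101 = 43.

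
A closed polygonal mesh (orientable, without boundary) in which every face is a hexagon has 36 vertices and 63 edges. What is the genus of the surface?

4

Every face is a hexagon and each edge borders two faces, so 6F = 2·63, giving F = 21.
χ = V − E + F = 36 − 63 + 21 = -6.
For a closed orientable surface χ = 2 − 2g, so g = (2 − (-6))/2 = 4.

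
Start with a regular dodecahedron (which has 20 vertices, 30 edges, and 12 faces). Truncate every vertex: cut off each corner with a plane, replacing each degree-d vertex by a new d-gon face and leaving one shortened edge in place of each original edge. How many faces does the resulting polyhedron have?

32

Truncation replaces each original edge-end by a new vertex, so V′ = 2E = 60.
Each original edge survives, and each old vertex of degree d contributes d new edges; summing degrees gives Σd = 2E, so E′ = E + 2E = 3E = 90.
Each original face survives and each original vertex becomes one new face: F′ = F + V = 32.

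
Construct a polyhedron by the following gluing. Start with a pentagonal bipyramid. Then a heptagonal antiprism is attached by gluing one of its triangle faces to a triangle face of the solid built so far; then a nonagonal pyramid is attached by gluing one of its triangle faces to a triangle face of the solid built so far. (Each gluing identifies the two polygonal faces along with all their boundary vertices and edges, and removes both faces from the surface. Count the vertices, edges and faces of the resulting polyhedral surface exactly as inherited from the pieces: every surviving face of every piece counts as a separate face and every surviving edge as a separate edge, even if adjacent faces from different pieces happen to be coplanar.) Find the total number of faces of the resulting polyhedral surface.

A pentagonal bipyramid: V=7, E=15, F=10.
Attach a heptagonal antiprism (V=14, E=28, F=16) along a 3-gon: merge 3 vertices and 3 edges, delete both glued faces → V=18, E=40, F=24.
Attach a nonagonal pyramid (V=10, E=18, F=10) along a 3-gon: merge 3 vertices and 3 edges, delete both glued faces → V=25, E=55, F=32.
Check: V − E + F = 25 − 55 + 32 = 2.

32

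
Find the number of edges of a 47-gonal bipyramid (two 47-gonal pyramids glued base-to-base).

A bipyramid over an n-gon has 2n triangular faces and n + 2 vertices: V = 47 + 2 = 49, E = 3·47 = 141, F = 2·47 = 94.
Check: V − E + F = 49 − 141 + 94 = 2.

141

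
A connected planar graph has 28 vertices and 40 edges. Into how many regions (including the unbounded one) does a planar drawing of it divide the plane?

14

Euler's formula for a connected plane graph: V − E + F = 2, so F = 2 − 28 + 40 = 14.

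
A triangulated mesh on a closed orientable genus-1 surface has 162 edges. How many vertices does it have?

54

χ = 2 − 2·1 = 0, and every face is a triangle so 3F = 2E.
F = 2E/3 = 108. Then V = 0 + E − F = 0 + 162 − 108 = 54.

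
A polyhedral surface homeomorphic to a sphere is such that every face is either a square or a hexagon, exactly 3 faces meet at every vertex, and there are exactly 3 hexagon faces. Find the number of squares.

Let x be the number of squares; then F = 3 + x.
Edge–face incidences: 2E = 6·3 + 4·x = 18 + 4x.
Every vertex has degree 3, so 3V = 2E.
Euler: V − E + F = 2 ⇒ (2E)/3 − E + (3 + x) = 2.
Multiply by 6: 2·(2E) − 3·(2E) + 6·(3 + x) = 12, i.e. 18 + 6x − (18 + 4x) = 12.
Collecting terms: 2x = 12, so x = 6.
Then 2E = 18 + 4·6 = 42, so E = 21, V = 2E/3 = 14, F = 3 + 6 = 9.

6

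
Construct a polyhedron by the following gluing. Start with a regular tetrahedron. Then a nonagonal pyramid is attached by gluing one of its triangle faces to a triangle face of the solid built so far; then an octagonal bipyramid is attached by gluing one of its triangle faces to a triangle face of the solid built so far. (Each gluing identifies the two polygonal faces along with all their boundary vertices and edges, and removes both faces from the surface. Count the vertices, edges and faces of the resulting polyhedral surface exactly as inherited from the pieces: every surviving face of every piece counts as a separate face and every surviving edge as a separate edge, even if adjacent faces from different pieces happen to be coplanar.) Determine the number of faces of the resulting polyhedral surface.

A regular tetrahedron: V=4, E=6, F=4.
Attach a nonagonal pyramid (V=10, E=18, F=10) along a 3-gon: merge 3 vertices and 3 edges, delete both glued faces → V=11, E=21, F=12.
Attach an octagonal bipyramid (V=10, E=24, F=16) along a 3-gon: merge 3 vertices and 3 edges, delete both glued faces → V=18, E=42, F=26.
Check: V − E + F = 18 − 42 + 26 = 2.

26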